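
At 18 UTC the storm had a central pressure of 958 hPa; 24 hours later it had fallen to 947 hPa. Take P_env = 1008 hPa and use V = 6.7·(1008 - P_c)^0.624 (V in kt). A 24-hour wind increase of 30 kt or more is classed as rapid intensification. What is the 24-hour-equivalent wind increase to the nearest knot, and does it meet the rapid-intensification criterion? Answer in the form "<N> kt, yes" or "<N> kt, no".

10 kt, no

V₁: ΔP = 50, V ≈ 6.7 × 50^0.624 ≈ 76.95 kt.
V₂: ΔP = 61, V ≈ 6.7 × 61^0.624 ≈ 87.12 kt.
ΔV over 24 h = 10.17 kt → 24 h equivalent = 10.17 × 24/24 ≈ 10.17 kt.
10 kt < 30 kt ⇒ not rapid intensification.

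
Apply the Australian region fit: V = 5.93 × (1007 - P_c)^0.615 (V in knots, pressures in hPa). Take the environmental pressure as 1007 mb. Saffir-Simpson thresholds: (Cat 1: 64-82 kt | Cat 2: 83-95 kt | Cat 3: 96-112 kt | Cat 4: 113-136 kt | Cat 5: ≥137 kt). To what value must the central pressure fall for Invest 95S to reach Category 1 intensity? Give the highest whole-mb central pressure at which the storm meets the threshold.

959 mb

Category 1 begins at V = 64 kt.
Required ΔP = (64/5.93)^(1/0.615) = 10.793^1.626 ≈ 47.85 mb.
P_c ≤ 1007 − 47.85 = 959.15, so the highest integer P_c is 959 mb.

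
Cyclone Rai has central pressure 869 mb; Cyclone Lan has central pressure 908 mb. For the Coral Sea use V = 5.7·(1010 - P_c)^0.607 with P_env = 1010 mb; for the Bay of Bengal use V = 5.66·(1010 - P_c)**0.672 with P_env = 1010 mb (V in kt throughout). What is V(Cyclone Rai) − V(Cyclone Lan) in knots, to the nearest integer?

-12 kt

Cyclone Rai: ΔP = 141; V ≈ 5.7 × 141^0.607 ≈ 114.93 kt.
Cyclone Lan: ΔP = 102; V ≈ 5.66 × 102^0.672 ≈ 126.65 kt.
Difference ≈ 114.93 − 126.65 = -11.72 → -12 kt.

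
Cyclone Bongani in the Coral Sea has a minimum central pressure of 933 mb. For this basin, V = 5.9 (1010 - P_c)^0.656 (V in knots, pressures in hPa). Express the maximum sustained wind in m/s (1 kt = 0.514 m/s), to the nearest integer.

52 m/s

ΔP = 1010 − 933 = 77 mb.
V ≈ 5.9 × 77^0.656 = 5.9 × 17.280 ≈ 101.951 kt.
101.951 × 0.514 ≈ 52.40 m/s → 52 m/s.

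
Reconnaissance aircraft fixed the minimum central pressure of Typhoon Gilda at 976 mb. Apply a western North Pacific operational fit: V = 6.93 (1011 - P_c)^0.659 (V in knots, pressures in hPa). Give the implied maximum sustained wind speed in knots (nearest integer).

72 kt

ΔP = 1011 − 976 = 35 mb.
35^0.659 ≈ 10.412.
V ≈ 6.93 × 10.412 ≈ 72.2 kt.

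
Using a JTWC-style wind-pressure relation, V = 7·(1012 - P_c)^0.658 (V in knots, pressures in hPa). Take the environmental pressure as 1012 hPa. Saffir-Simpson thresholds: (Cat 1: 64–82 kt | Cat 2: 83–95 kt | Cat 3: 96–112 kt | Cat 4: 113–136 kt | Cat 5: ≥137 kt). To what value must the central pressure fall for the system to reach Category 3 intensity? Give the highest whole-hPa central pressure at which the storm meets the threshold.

958 hPa

Category 3 begins at V = 96 kt.
Required ΔP = (96/7)^(1/0.658) = 13.714^1.520 ≈ 53.48 hPa.
P_c ≤ 1012 − 53.48 = 958.52, so the highest integer P_c is 958 hPa.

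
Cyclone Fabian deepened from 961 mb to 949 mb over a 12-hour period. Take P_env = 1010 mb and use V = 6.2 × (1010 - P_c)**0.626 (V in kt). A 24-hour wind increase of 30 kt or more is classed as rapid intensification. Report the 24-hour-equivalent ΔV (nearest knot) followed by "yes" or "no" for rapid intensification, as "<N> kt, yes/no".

V₁: ΔP = 49, V ≈ 6.2 × 49^0.626 ≈ 70.87 kt.
V₂: ΔP = 61, V ≈ 6.2 × 61^0.626 ≈ 81.28 kt.
ΔV over 12 h = 10.41 kt → 24 h equivalent = 10.41 × 24/12 ≈ 20.82 kt.
21 kt < 30 kt ⇒ not rapid intensification.

21 kt, no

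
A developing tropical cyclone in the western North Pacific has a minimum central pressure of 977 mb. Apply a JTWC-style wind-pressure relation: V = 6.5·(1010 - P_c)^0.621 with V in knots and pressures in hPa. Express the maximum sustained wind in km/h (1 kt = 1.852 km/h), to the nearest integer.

ΔP = 1010 − 977 = 33 mb.
V ≈ 6.5 × 33^0.621 = 6.5 × 8.770 ≈ 57.005 kt.
57.005 × 1.852 ≈ 105.57 km/h → 106 km/h.

106 km/h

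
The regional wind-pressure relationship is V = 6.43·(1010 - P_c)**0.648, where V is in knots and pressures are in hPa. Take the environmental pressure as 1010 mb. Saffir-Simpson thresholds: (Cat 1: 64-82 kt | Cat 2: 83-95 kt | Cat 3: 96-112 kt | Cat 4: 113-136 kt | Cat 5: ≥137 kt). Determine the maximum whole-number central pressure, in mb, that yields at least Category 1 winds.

975 mb

Category 1 begins at V = 64 kt.
Required ΔP = (64/6.43)^(1/0.648) = 9.953^1.543 ≈ 34.68 mb.
P_c ≤ 1010 − 34.68 = 975.32, so the highest integer P_c is 975 mb.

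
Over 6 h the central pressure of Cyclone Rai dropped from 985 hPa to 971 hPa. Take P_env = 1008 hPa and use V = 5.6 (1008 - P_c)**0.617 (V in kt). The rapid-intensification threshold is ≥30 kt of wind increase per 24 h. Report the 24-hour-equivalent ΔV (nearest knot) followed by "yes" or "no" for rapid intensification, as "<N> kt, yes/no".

53 kt, yes

V₁: ΔP = 23, V ≈ 5.6 × 23^0.617 ≈ 38.76 kt.
V₂: ΔP = 37, V ≈ 5.6 × 37^0.617 ≈ 51.97 kt.
ΔV over 6 h = 13.21 kt → 24 h equivalent = 13.21 × 24/6 ≈ 52.84 kt.
53 kt ≥ 30 kt ⇒ rapid intensification.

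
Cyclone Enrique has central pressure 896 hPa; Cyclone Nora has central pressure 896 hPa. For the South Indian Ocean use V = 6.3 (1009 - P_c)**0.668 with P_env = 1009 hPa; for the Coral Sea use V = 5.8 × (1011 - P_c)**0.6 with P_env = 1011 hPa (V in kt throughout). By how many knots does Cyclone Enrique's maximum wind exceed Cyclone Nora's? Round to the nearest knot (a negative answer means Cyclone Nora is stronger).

48 kt

Cyclone Enrique: ΔP = 113; V ≈ 6.3 × 113^0.668 ≈ 148.18 kt.
Cyclone Nora: ΔP = 115; V ≈ 5.8 × 115^0.6 ≈ 99.96 kt.
Difference ≈ 148.18 − 99.96 = 48.22 → 48 kt.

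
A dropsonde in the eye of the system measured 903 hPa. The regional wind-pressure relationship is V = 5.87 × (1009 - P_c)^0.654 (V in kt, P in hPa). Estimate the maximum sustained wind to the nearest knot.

124 kt

ΔP = 1009 − 903 = 106 hPa.
106^0.654 ≈ 21.113.
V ≈ 5.87 × 21.113 ≈ 123.9 kt.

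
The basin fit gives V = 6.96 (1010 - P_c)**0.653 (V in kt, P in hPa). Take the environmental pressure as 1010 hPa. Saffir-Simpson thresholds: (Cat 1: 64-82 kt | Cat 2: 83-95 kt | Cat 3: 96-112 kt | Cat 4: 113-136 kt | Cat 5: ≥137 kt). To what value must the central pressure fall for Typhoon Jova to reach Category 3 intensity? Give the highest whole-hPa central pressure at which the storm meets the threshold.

Category 3 begins at V = 96 kt.
Required ΔP = (96/6.96)^(1/0.653) = 13.793^1.531 ≈ 55.63 hPa.
P_c ≤ 1010 − 55.63 = 954.37, so the highest integer P_c is 954 hPa.

954 hPa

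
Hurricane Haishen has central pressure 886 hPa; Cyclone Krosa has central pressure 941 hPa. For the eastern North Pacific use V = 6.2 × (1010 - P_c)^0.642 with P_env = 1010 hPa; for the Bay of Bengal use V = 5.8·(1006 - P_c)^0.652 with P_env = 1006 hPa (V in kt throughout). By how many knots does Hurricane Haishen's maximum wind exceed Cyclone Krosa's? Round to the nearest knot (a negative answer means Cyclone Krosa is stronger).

49 kt

Hurricane Haishen: ΔP = 124; V ≈ 6.2 × 124^0.642 ≈ 136.89 kt.
Cyclone Krosa: ΔP = 65; V ≈ 5.8 × 65^0.652 ≈ 88.20 kt.
Difference ≈ 136.89 − 88.20 = 48.69 → 49 kt.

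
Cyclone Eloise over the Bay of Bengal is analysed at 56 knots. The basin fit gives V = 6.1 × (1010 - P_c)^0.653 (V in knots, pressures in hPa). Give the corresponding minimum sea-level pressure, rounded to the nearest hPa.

ΔP = (V / 6.1)^(1/0.653) = (56/6.1)^1.531.
56/6.1 = 9.180; 9.180^1.531 ≈ 29.82 hPa.
P_c = 1010 − 29.82 = 980.18 ≈ 980 hPa.

980 hPa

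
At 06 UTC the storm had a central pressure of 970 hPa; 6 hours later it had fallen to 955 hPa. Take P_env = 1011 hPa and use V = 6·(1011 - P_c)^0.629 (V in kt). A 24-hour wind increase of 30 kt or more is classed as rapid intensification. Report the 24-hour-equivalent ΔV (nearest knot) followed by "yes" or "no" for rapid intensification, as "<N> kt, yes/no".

V₁: ΔP = 41, V ≈ 6 × 41^0.629 ≈ 62.03 kt.
V₂: ΔP = 56, V ≈ 6 × 56^0.629 ≈ 75.47 kt.
ΔV over 6 h = 13.44 kt → 24 h equivalent = 13.44 × 24/6 ≈ 53.76 kt.
54 kt ≥ 30 kt ⇒ rapid intensification.

54 kt, yes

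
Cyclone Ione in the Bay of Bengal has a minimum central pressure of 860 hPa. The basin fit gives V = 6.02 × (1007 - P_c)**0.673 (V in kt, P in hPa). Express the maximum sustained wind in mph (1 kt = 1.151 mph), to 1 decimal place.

ΔP = 1007 − 860 = 147 hPa.
V ≈ 6.02 × 147^0.673 = 6.02 × 28.748 ≈ 173.062 kt.
173.062 × 1.151 ≈ 199.19 mph → 199.2 mph.

199.2 mph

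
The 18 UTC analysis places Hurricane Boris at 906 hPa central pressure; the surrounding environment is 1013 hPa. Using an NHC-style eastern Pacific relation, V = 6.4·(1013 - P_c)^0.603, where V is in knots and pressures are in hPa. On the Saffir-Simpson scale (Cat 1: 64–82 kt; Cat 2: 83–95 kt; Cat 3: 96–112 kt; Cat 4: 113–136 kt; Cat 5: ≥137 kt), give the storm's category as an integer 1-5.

3

ΔP = 1013 − 906 = 107 hPa.
V ≈ 6.4 × 107^0.603 = 6.4 × 16.74 ≈ 107 kt.
107 kt falls in the Category 3 band.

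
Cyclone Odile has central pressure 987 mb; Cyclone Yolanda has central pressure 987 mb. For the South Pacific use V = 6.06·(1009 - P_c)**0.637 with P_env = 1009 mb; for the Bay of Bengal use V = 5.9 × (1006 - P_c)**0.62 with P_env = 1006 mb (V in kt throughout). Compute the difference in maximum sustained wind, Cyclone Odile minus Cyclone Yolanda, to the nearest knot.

7 kt

Cyclone Odile: ΔP = 22; V ≈ 6.06 × 22^0.637 ≈ 43.41 kt.
Cyclone Yolanda: ΔP = 19; V ≈ 5.9 × 19^0.62 ≈ 36.62 kt.
Difference ≈ 43.41 − 36.62 = 6.79 → 7 kt.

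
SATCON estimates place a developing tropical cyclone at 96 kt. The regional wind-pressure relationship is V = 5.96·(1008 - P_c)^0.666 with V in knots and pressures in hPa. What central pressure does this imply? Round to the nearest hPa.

943 hPa

ΔP = (V / 5.96)^(1/0.666) = (96/5.96)^1.502.
96/5.96 = 16.107; 16.107^1.502 ≈ 64.92 hPa.
P_c = 1008 − 64.92 = 943.08 ≈ 943 hPa.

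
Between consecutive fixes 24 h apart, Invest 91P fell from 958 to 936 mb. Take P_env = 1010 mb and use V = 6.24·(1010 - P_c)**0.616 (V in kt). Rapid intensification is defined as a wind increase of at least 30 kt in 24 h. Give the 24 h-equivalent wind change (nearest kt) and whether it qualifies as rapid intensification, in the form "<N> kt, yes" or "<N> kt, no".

17 kt, no

V₁: ΔP = 52, V ≈ 6.24 × 52^0.616 ≈ 71.16 kt.
V₂: ΔP = 74, V ≈ 6.24 × 74^0.616 ≈ 88.44 kt.
ΔV over 24 h = 17.28 kt → 24 h equivalent = 17.28 × 24/24 ≈ 17.28 kt.
17 kt < 30 kt ⇒ not rapid intensification.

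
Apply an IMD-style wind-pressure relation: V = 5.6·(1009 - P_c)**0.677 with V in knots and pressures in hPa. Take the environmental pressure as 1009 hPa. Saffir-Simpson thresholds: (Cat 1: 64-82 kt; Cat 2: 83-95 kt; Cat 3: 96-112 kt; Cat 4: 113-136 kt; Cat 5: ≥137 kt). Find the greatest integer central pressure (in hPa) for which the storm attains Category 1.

972 hPa

Category 1 begins at V = 64 kt.
Required ΔP = (64/5.6)^(1/0.677) = 11.429^1.477 ≈ 36.54 hPa.
P_c ≤ 1009 − 36.54 = 972.46, so the highest integer P_c is 972 hPa.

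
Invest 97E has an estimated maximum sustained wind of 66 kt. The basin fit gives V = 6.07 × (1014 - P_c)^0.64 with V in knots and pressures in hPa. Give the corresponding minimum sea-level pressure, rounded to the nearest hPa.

972 hPa

ΔP = (V / 6.07)^(1/0.64) = (66/6.07)^1.562.
66/6.07 = 10.873; 10.873^1.562 ≈ 41.62 hPa.
P_c = 1014 − 41.62 = 972.38 ≈ 972 hPa.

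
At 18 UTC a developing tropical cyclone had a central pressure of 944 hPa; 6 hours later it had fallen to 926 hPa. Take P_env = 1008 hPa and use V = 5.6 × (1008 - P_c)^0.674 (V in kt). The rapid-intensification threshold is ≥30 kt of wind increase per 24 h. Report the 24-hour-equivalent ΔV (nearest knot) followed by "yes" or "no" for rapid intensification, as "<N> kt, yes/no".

V₁: ΔP = 64, V ≈ 5.6 × 64^0.674 ≈ 92.37 kt.
V₂: ΔP = 82, V ≈ 5.6 × 82^0.674 ≈ 109.17 kt.
ΔV over 6 h = 16.80 kt → 24 h equivalent = 16.80 × 24/6 ≈ 67.20 kt.
67 kt ≥ 30 kt ⇒ rapid intensification.

67 kt, yes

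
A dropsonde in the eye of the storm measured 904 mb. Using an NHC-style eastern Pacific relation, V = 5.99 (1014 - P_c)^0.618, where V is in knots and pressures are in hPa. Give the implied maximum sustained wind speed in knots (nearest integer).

ΔP = 1014 − 904 = 110 mb.
110^0.618 ≈ 18.263.
V ≈ 5.99 × 18.263 ≈ 109.4 kt.

109 kt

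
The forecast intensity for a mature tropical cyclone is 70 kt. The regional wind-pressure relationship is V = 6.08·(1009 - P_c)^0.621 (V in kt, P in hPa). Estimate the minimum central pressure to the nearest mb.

ΔP = (V / 6.08)^(1/0.621) = (70/6.08)^1.610.
70/6.08 = 11.513; 11.513^1.610 ≈ 51.15 mb.
P_c = 1009 − 51.15 = 957.85 ≈ 958 mb.

958 mb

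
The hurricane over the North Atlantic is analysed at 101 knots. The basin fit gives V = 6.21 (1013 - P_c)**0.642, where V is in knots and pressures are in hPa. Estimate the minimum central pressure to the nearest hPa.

ΔP = (V / 6.21)^(1/0.642) = (101/6.21)^1.558.
101/6.21 = 16.264; 16.264^1.558 ≈ 77.03 hPa.
P_c = 1013 − 77.03 = 935.97 ≈ 936 hPa.

936 hPa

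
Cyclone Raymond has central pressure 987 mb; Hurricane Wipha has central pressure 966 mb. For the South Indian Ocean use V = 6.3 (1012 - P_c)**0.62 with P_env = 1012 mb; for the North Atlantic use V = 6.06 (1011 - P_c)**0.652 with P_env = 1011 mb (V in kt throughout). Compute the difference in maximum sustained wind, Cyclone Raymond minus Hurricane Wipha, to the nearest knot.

-26 kt

Cyclone Raymond: ΔP = 25; V ≈ 6.3 × 25^0.62 ≈ 46.35 kt.
Hurricane Wipha: ΔP = 45; V ≈ 6.06 × 45^0.652 ≈ 72.50 kt.
Difference ≈ 46.35 − 72.50 = -26.15 → -26 kt.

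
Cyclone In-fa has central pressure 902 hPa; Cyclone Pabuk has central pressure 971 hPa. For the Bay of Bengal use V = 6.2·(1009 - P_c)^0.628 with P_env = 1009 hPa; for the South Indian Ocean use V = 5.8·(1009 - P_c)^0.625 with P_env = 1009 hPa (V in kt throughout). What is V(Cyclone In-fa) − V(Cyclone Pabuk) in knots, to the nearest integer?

60 kt

Cyclone In-fa: ΔP = 107; V ≈ 6.2 × 107^0.628 ≈ 116.64 kt.
Cyclone Pabuk: ΔP = 38; V ≈ 5.8 × 38^0.625 ≈ 56.34 kt.
Difference ≈ 116.64 − 56.34 = 60.30 → 60 kt.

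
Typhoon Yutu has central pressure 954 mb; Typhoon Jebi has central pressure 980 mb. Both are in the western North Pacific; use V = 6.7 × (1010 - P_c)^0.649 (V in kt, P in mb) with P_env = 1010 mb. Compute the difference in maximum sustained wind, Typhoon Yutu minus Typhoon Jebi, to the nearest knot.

30 kt

Typhoon Yutu: ΔP = 56; V ≈ 6.7 × 56^0.649 ≈ 91.34 kt.
Typhoon Jebi: ΔP = 30; V ≈ 6.7 × 30^0.649 ≈ 60.92 kt.
Difference ≈ 91.34 − 60.92 = 30.42 → 30 kt.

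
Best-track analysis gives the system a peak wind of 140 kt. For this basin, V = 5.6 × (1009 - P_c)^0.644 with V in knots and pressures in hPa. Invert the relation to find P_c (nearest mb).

861 mb

ΔP = (V / 5.6)^(1/0.644) = (140/5.6)^1.553.
140/5.6 = 25.000; 25.000^1.553 ≈ 148.15 mb.
P_c = 1009 − 148.15 = 860.85 ≈ 861 mb.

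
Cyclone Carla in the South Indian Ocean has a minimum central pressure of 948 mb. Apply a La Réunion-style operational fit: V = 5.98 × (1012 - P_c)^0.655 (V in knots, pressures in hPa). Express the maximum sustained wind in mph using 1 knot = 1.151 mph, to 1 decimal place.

104.9 mph

ΔP = 1012 − 948 = 64 mb.
V ≈ 5.98 × 64^0.655 = 5.98 × 15.242 ≈ 91.148 kt.
91.148 × 1.151 ≈ 104.91 mph → 104.9 mph.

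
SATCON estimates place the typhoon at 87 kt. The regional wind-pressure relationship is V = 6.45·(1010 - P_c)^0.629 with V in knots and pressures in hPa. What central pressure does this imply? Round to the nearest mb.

947 mb

ΔP = (V / 6.45)^(1/0.629) = (87/6.45)^1.590.
87/6.45 = 13.488; 13.488^1.590 ≈ 62.58 mb.
P_c = 1010 − 62.58 = 947.42 ≈ 947 mb.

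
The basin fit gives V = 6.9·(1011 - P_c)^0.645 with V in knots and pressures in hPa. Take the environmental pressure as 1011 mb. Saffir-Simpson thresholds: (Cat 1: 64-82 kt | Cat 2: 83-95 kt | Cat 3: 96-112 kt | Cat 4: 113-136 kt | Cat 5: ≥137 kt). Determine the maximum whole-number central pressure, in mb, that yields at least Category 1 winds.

979 mb

Category 1 begins at V = 64 kt.
Required ΔP = (64/6.9)^(1/0.645) = 9.275^1.550 ≈ 31.60 mb.
P_c ≤ 1011 − 31.60 = 979.40, so the highest integer P_c is 979 mb.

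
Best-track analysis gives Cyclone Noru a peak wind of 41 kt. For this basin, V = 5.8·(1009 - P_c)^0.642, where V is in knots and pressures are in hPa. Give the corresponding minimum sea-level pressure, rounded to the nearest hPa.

988 hPa

ΔP = (V / 5.8)^(1/0.642) = (41/5.8)^1.558.
41/5.8 = 7.069; 7.069^1.558 ≈ 21.04 hPa.
P_c = 1009 − 21.04 = 987.96 ≈ 988 hPa.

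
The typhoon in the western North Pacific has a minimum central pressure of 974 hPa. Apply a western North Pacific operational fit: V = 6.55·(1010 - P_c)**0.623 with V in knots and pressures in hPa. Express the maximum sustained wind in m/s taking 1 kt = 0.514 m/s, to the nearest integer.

31 m/s

ΔP = 1010 − 974 = 36 hPa.
V ≈ 6.55 × 36^0.623 = 6.55 × 9.323 ≈ 61.069 kt.
61.069 × 0.514 ≈ 31.39 m/s → 31 m/s.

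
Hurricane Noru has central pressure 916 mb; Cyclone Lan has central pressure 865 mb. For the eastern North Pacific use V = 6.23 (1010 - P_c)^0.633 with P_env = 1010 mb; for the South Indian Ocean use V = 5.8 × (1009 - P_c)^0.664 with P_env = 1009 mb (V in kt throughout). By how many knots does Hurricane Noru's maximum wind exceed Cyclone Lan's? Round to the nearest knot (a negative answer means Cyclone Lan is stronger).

-47 kt

Hurricane Noru: ΔP = 94; V ≈ 6.23 × 94^0.633 ≈ 110.53 kt.
Cyclone Lan: ΔP = 144; V ≈ 5.8 × 144^0.664 ≈ 157.25 kt.
Difference ≈ 110.53 − 157.25 = -46.72 → -47 kt.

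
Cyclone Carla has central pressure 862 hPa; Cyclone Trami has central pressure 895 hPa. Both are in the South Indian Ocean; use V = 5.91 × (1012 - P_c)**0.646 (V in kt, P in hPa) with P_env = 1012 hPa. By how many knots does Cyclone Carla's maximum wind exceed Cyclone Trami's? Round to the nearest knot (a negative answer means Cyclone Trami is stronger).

22 kt

Cyclone Carla: ΔP = 150; V ≈ 5.91 × 150^0.646 ≈ 150.43 kt.
Cyclone Trami: ΔP = 117; V ≈ 5.91 × 117^0.646 ≈ 128.13 kt.
Difference ≈ 150.43 − 128.13 = 22.30 → 22 kt.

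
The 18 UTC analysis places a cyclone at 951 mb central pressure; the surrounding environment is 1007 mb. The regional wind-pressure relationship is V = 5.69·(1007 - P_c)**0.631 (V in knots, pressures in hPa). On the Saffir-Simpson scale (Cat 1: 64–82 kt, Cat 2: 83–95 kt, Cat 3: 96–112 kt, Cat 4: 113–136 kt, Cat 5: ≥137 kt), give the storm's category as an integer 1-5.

ΔP = 1007 − 951 = 56 mb.
V ≈ 5.69 × 56^0.631 = 5.69 × 12.68 ≈ 72 kt.
72 kt falls in the Category 1 band.

1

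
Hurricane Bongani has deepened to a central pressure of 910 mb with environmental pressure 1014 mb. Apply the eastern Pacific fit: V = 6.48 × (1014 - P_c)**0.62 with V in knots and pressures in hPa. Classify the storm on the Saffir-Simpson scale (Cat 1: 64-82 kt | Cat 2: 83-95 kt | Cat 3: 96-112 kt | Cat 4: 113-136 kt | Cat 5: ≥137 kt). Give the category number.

ΔP = 1014 − 910 = 104 mb.
V ≈ 6.48 × 104^0.62 = 6.48 × 17.81 ≈ 115 kt.
115 kt falls in the Category 4 band.

4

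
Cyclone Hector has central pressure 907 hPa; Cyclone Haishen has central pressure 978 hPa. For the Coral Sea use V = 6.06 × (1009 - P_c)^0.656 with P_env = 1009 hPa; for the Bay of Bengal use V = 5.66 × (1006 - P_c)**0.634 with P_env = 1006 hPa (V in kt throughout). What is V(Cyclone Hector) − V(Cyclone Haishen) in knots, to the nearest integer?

Cyclone Hector: ΔP = 102; V ≈ 6.06 × 102^0.656 ≈ 125.93 kt.
Cyclone Haishen: ΔP = 28; V ≈ 5.66 × 28^0.634 ≈ 46.81 kt.
Difference ≈ 125.93 − 46.81 = 79.12 → 79 kt.

79 kt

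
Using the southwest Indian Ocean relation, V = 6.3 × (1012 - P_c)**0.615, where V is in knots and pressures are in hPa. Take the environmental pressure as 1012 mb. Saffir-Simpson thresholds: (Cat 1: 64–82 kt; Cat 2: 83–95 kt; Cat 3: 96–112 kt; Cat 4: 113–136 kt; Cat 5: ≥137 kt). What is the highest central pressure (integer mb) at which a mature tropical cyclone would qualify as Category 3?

928 mb

Category 3 begins at V = 96 kt.
Required ΔP = (96/6.3)^(1/0.615) = 15.238^1.626 ≈ 83.84 mb.
P_c ≤ 1012 − 83.84 = 928.16, so the highest integer P_c is 928 mb.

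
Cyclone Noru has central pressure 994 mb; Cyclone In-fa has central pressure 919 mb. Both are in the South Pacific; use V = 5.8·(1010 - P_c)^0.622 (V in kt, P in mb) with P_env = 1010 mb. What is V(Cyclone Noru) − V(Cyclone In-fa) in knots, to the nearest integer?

Cyclone Noru: ΔP = 16; V ≈ 5.8 × 16^0.622 ≈ 32.54 kt.
Cyclone In-fa: ΔP = 91; V ≈ 5.8 × 91^0.622 ≈ 95.93 kt.
Difference ≈ 32.54 − 95.93 = -63.39 → -63 kt.

-63 kt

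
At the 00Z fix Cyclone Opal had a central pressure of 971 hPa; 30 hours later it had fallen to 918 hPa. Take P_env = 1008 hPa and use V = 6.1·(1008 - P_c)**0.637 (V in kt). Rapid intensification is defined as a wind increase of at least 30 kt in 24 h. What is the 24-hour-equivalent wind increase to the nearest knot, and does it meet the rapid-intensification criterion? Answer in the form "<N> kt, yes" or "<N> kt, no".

V₁: ΔP = 37, V ≈ 6.1 × 37^0.637 ≈ 60.85 kt.
V₂: ΔP = 90, V ≈ 6.1 × 90^0.637 ≈ 107.20 kt.
ΔV over 30 h = 46.35 kt → 24 h equivalent = 46.35 × 24/30 ≈ 37.08 kt.
37 kt ≥ 30 kt ⇒ rapid intensification.

37 kt, yes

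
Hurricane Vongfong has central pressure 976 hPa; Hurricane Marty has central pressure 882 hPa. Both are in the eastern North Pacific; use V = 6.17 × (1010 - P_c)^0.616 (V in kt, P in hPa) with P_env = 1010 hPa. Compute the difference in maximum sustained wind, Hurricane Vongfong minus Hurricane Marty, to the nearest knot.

Hurricane Vongfong: ΔP = 34; V ≈ 6.17 × 34^0.616 ≈ 54.16 kt.
Hurricane Marty: ΔP = 128; V ≈ 6.17 × 128^0.616 ≈ 122.55 kt.
Difference ≈ 54.16 − 122.55 = -68.39 → -68 kt.

-68 kt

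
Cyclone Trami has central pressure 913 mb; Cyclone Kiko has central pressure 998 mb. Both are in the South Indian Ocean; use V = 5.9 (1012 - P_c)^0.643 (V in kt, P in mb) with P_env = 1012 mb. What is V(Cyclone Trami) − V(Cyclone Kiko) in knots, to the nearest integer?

Cyclone Trami: ΔP = 99; V ≈ 5.9 × 99^0.643 ≈ 113.25 kt.
Cyclone Kiko: ΔP = 14; V ≈ 5.9 × 14^0.643 ≈ 32.20 kt.
Difference ≈ 113.25 − 32.20 = 81.05 → 81 kt.

81 kt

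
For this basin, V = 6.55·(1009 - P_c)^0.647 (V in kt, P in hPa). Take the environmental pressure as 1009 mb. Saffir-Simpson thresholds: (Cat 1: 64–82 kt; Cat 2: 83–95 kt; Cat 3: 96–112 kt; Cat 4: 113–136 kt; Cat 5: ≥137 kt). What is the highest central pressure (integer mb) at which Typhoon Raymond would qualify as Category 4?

Category 4 begins at V = 113 kt.
Required ΔP = (113/6.55)^(1/0.647) = 17.252^1.546 ≈ 81.59 mb.
P_c ≤ 1009 − 81.59 = 927.41, so the highest integer P_c is 927 mb.

927 mb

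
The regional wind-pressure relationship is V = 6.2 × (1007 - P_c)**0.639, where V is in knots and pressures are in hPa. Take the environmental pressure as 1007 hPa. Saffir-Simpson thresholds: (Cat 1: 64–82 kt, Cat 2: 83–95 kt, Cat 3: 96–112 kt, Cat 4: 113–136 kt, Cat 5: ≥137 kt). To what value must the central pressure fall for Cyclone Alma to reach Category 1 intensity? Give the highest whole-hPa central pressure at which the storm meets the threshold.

Category 1 begins at V = 64 kt.
Required ΔP = (64/6.2)^(1/0.639) = 10.323^1.565 ≈ 38.59 hPa.
P_c ≤ 1007 − 38.59 = 968.41, so the highest integer P_c is 968 hPa.

968 hPa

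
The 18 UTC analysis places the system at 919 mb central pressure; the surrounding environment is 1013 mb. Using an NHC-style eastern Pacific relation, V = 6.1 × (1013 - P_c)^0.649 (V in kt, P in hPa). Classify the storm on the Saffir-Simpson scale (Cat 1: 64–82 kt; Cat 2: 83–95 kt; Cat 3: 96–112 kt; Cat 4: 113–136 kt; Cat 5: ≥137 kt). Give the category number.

ΔP = 1013 − 919 = 94 mb.
V ≈ 6.1 × 94^0.649 = 6.1 × 19.08 ≈ 116 kt.
116 kt falls in the Category 4 band.

4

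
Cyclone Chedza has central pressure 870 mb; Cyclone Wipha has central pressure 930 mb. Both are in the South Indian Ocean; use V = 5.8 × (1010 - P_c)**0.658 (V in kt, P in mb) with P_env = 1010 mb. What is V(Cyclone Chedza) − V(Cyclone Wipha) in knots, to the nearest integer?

46 kt

Cyclone Chedza: ΔP = 140; V ≈ 5.8 × 140^0.658 ≈ 149.82 kt.
Cyclone Wipha: ΔP = 80; V ≈ 5.8 × 80^0.658 ≈ 103.67 kt.
Difference ≈ 149.82 − 103.67 = 46.15 → 46 kt.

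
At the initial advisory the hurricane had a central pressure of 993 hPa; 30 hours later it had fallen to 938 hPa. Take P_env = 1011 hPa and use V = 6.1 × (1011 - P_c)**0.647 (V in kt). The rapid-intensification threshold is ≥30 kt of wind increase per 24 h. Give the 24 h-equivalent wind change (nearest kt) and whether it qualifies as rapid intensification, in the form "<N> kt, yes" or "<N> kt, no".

V₁: ΔP = 18, V ≈ 6.1 × 18^0.647 ≈ 39.58 kt.
V₂: ΔP = 73, V ≈ 6.1 × 73^0.647 ≈ 97.93 kt.
ΔV over 30 h = 58.35 kt → 24 h equivalent = 58.35 × 24/30 ≈ 46.68 kt.
47 kt ≥ 30 kt ⇒ rapid intensification.

47 kt, yes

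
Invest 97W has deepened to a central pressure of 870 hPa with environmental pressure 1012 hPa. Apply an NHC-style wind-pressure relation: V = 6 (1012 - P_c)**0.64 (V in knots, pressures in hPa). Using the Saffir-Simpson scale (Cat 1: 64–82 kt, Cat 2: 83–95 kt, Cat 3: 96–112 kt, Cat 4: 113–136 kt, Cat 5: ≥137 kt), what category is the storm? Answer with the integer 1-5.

5

ΔP = 1012 − 870 = 142 hPa.
V ≈ 6 × 142^0.64 = 6 × 23.85 ≈ 143 kt.
143 kt falls in the Category 5 band.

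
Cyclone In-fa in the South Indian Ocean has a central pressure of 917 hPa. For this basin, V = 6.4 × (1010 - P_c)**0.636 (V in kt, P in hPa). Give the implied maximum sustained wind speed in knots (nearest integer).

114 kt

ΔP = 1010 − 917 = 93 hPa.
93^0.636 ≈ 17.863.
V ≈ 6.4 × 17.863 ≈ 114.3 kt.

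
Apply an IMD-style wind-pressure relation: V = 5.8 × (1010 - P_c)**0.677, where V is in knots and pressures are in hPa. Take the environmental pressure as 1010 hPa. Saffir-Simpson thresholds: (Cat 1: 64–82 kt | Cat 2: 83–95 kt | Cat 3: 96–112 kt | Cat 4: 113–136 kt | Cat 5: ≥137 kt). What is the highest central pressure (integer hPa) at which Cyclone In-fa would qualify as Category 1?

975 hPa

Category 1 begins at V = 64 kt.
Required ΔP = (64/5.8)^(1/0.677) = 11.034^1.477 ≈ 34.69 hPa.
P_c ≤ 1010 − 34.69 = 975.31, so the highest integer P_c is 975 hPa.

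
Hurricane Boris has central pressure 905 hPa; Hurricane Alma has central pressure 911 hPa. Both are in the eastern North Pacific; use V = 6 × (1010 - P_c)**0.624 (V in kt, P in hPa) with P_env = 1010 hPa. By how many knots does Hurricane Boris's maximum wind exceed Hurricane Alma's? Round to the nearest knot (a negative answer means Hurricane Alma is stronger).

Hurricane Boris: ΔP = 105; V ≈ 6 × 105^0.624 ≈ 109.49 kt.
Hurricane Alma: ΔP = 99; V ≈ 6 × 99^0.624 ≈ 105.54 kt.
Difference ≈ 109.49 − 105.54 = 3.95 → 4 kt.

4 kt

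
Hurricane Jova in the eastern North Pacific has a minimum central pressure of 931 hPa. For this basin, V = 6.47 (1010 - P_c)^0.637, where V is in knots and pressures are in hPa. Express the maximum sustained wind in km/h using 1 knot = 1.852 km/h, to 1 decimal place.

ΔP = 1010 − 931 = 79 hPa.
V ≈ 6.47 × 79^0.637 = 6.47 × 16.173 ≈ 104.639 kt.
104.639 × 1.852 ≈ 193.79 km/h → 193.8 km/h.

193.8 km/h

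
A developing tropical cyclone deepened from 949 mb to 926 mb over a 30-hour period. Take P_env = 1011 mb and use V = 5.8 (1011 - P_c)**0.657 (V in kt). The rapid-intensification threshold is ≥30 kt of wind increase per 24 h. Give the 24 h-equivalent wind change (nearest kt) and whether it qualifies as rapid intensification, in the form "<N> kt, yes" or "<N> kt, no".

16 kt, no

V₁: ΔP = 62, V ≈ 5.8 × 62^0.657 ≈ 87.30 kt.
V₂: ΔP = 85, V ≈ 5.8 × 85^0.657 ≈ 107.41 kt.
ΔV over 30 h = 20.11 kt → 24 h equivalent = 20.11 × 24/30 ≈ 16.09 kt.
16 kt < 30 kt ⇒ not rapid intensification.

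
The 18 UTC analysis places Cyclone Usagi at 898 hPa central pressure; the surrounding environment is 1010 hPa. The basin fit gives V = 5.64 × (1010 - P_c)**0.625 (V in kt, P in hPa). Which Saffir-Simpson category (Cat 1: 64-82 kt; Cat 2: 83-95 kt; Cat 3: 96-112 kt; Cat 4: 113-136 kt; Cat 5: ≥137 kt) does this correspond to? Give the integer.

ΔP = 1010 − 898 = 112 hPa.
V ≈ 5.64 × 112^0.625 = 5.64 × 19.09 ≈ 108 kt.
108 kt falls in the Category 3 band.

3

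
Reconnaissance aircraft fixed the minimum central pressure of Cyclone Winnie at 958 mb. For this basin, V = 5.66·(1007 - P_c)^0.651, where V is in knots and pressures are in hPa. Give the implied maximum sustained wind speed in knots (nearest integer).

71 kt

ΔP = 1007 − 958 = 49 mb.
49^0.651 ≈ 12.598.
V ≈ 5.66 × 12.598 ≈ 71.3 kt.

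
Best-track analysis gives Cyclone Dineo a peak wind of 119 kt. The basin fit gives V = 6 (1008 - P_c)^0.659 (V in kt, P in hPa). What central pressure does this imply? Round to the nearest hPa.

915 hPa

ΔP = (V / 6)^(1/0.659) = (119/6)^1.517.
119/6 = 19.833; 19.833^1.517 ≈ 93.05 hPa.
P_c = 1008 − 93.05 = 914.95 ≈ 915 hPa.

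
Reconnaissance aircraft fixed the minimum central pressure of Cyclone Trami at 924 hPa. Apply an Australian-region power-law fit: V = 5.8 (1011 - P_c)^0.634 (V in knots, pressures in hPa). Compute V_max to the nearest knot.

ΔP = 1011 − 924 = 87 hPa.
87^0.634 ≈ 16.969.
V ≈ 5.8 × 16.969 ≈ 98.4 kt.

98 kt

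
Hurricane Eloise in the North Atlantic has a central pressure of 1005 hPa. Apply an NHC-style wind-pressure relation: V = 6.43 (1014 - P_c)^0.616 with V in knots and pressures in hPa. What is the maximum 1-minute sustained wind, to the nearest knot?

ΔP = 1014 − 1005 = 9 hPa.
9^0.616 ≈ 3.871.
V ≈ 6.43 × 3.871 ≈ 24.9 kt.

25 kt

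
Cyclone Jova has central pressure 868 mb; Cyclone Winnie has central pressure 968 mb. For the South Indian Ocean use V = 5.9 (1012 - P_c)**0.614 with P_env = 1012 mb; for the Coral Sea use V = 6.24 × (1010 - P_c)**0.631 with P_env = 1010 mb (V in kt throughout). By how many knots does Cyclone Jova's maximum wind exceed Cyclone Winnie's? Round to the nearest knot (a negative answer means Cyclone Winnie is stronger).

59 kt

Cyclone Jova: ΔP = 144; V ≈ 5.9 × 144^0.614 ≈ 124.76 kt.
Cyclone Winnie: ΔP = 42; V ≈ 6.24 × 42^0.631 ≈ 65.99 kt.
Difference ≈ 124.76 − 65.99 = 58.77 → 59 kt.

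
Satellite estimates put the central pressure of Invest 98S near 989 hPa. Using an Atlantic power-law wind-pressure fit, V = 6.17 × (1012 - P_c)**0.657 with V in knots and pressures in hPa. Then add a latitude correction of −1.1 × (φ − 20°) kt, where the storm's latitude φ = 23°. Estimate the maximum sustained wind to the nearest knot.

45 kt

ΔP = 1012 − 989 = 23 hPa.
23^0.657 ≈ 7.846.
V ≈ 6.17 × 7.846 ≈ 48.4 kt.
Latitude correction: −1.1 × (23 − 20) = -3.3 kt.
Corrected V ≈ 45.1 kt → 45 kt.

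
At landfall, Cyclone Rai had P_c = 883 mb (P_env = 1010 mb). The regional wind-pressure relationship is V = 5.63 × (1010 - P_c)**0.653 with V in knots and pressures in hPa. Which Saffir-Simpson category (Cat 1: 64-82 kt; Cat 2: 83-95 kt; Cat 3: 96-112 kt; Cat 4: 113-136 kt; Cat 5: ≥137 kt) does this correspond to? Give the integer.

ΔP = 1010 − 883 = 127 mb.
V ≈ 5.63 × 127^0.653 = 5.63 × 23.65 ≈ 133 kt.
133 kt falls in the Category 4 band.

4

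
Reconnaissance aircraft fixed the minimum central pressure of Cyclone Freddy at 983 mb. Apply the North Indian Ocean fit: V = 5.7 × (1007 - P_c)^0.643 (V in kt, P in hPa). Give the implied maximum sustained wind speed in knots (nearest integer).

ΔP = 1007 − 983 = 24 mb.
24^0.643 ≈ 7.717.
V ≈ 5.7 × 7.717 ≈ 44.0 kt.

44 kt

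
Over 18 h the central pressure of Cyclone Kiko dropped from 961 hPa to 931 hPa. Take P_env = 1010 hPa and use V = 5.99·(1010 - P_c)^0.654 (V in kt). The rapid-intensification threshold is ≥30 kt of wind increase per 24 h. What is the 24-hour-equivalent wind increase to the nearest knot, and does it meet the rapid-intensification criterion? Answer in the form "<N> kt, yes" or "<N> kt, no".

37 kt, yes

V₁: ΔP = 49, V ≈ 5.99 × 49^0.654 ≈ 76.35 kt.
V₂: ΔP = 79, V ≈ 5.99 × 79^0.654 ≈ 104.35 kt.
ΔV over 18 h = 28.00 kt → 24 h equivalent = 28.00 × 24/18 ≈ 37.33 kt.
37 kt ≥ 30 kt ⇒ rapid intensification.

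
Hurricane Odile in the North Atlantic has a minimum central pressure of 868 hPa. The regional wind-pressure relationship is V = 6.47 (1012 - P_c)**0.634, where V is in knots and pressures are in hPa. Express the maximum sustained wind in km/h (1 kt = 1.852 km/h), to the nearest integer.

280 km/h

ΔP = 1012 − 868 = 144 hPa.
V ≈ 6.47 × 144^0.634 = 6.47 × 23.356 ≈ 151.114 kt.
151.114 × 1.852 ≈ 279.86 km/h → 280 km/h.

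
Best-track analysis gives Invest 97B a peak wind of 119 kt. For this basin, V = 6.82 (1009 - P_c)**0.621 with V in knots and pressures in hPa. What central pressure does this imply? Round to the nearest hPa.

909 hPa

ΔP = (V / 6.82)^(1/0.621) = (119/6.82)^1.610.
119/6.82 = 17.449; 17.449^1.610 ≈ 99.91 hPa.
P_c = 1009 − 99.91 = 909.09 ≈ 909 hPa.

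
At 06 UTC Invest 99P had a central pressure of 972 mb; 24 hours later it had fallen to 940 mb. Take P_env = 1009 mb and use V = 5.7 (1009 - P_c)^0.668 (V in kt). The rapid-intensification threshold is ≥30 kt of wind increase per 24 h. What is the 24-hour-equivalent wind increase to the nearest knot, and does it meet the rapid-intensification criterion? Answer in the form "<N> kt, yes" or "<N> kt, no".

V₁: ΔP = 37, V ≈ 5.7 × 37^0.668 ≈ 63.60 kt.
V₂: ΔP = 69, V ≈ 5.7 × 69^0.668 ≈ 96.43 kt.
ΔV over 24 h = 32.83 kt → 24 h equivalent = 32.83 × 24/24 ≈ 32.83 kt.
33 kt ≥ 30 kt ⇒ rapid intensification.

33 kt, yes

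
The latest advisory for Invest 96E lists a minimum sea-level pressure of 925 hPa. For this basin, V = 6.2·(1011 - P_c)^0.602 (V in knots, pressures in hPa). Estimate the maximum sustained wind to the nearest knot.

ΔP = 1011 − 925 = 86 hPa.
86^0.602 ≈ 14.607.
V ≈ 6.2 × 14.607 ≈ 90.6 kt.

91 kt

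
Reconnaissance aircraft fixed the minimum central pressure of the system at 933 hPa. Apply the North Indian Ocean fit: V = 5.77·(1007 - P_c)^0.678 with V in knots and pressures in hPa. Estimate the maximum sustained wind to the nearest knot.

107 kt

ΔP = 1007 − 933 = 74 hPa.
74^0.678 ≈ 18.507.
V ≈ 5.77 × 18.507 ≈ 106.8 kt.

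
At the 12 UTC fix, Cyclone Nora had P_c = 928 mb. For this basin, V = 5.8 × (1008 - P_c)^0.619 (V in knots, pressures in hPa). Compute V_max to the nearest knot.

87 kt

ΔP = 1008 − 928 = 80 mb.
80^0.619 ≈ 15.067.
V ≈ 5.8 × 15.067 ≈ 87.4 kt.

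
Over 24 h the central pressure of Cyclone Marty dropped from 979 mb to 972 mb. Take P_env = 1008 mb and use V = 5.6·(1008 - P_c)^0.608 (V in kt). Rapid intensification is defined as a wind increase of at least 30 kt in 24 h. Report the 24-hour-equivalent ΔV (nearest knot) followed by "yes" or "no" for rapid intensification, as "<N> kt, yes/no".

6 kt, no

V₁: ΔP = 29, V ≈ 5.6 × 29^0.608 ≈ 43.38 kt.
V₂: ΔP = 36, V ≈ 5.6 × 36^0.608 ≈ 49.48 kt.
ΔV over 24 h = 6.10 kt → 24 h equivalent = 6.10 × 24/24 ≈ 6.10 kt.
6 kt < 30 kt ⇒ not rapid intensification.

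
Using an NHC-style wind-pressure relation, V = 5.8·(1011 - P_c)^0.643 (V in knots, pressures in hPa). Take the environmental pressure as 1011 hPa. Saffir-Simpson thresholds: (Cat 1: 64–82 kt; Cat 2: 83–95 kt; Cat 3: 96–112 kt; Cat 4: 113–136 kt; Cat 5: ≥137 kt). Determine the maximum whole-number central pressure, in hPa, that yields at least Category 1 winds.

969 hPa

Category 1 begins at V = 64 kt.
Required ΔP = (64/5.8)^(1/0.643) = 11.034^1.555 ≈ 41.85 hPa.
P_c ≤ 1011 − 41.85 = 969.15, so the highest integer P_c is 969 hPa.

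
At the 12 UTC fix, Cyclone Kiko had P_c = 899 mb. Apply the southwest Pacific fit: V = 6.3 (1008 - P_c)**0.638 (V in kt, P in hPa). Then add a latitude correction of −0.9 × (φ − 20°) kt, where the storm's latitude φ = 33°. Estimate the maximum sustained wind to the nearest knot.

ΔP = 1008 − 899 = 109 mb.
109^0.638 ≈ 19.947.
V ≈ 6.3 × 19.947 ≈ 125.7 kt.
Latitude correction: −0.9 × (33 − 20) = -11.7 kt.
Corrected V ≈ 114 kt → 114 kt.

114 kt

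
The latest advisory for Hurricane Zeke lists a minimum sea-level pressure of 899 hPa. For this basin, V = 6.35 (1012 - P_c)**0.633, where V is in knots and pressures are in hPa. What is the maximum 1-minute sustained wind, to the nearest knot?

ΔP = 1012 − 899 = 113 hPa.
113^0.633 ≈ 19.934.
V ≈ 6.35 × 19.934 ≈ 126.6 kt.

127 kt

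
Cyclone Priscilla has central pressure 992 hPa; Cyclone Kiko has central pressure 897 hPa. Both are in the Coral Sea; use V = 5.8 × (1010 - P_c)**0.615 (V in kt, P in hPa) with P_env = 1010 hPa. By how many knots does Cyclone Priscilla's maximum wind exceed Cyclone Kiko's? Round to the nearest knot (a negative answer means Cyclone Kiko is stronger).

Cyclone Priscilla: ΔP = 18; V ≈ 5.8 × 18^0.615 ≈ 34.31 kt.
Cyclone Kiko: ΔP = 113; V ≈ 5.8 × 113^0.615 ≈ 106.19 kt.
Difference ≈ 34.31 − 106.19 = -71.88 → -72 kt.

-72 kt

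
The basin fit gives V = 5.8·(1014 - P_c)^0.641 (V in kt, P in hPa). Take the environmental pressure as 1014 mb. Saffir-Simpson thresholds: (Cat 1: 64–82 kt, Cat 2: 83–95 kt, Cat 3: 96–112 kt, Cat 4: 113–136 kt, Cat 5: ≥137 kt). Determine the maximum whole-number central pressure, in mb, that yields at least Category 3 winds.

934 mb

Category 3 begins at V = 96 kt.
Required ΔP = (96/5.8)^(1/0.641) = 16.552^1.560 ≈ 79.70 mb.
P_c ≤ 1014 − 79.70 = 934.30, so the highest integer P_c is 934 mb.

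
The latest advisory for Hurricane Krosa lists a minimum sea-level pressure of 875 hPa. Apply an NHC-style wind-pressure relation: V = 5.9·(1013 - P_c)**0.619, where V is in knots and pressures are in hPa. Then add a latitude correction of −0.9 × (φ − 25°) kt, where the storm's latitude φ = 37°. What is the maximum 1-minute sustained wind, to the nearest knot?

114 kt

ΔP = 1013 − 875 = 138 hPa.
138^0.619 ≈ 21.115.
V ≈ 5.9 × 21.115 ≈ 124.6 kt.
Latitude correction: −0.9 × (37 − 25) = -10.8 kt.
Corrected V ≈ 113.8 kt → 114 kt.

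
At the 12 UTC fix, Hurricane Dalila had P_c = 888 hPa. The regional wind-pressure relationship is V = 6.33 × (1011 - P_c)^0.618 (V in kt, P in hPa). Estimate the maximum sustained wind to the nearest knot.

ΔP = 1011 − 888 = 123 hPa.
123^0.618 ≈ 19.569.
V ≈ 6.33 × 19.569 ≈ 123.9 kt.

124 kt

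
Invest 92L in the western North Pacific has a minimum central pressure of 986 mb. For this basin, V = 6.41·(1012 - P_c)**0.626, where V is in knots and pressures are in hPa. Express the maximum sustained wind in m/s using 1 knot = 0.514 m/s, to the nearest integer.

ΔP = 1012 − 986 = 26 mb.
V ≈ 6.41 × 26^0.626 = 6.41 × 7.687 ≈ 49.276 kt.
49.276 × 0.514 ≈ 25.33 m/s → 25 m/s.

25 m/s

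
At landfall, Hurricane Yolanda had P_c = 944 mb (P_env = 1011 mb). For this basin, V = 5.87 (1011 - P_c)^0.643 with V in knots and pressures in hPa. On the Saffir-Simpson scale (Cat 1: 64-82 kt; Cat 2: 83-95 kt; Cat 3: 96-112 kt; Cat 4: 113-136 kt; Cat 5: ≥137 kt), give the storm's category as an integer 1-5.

ΔP = 1011 − 944 = 67 mb.
V ≈ 5.87 × 67^0.643 = 5.87 × 14.93 ≈ 88 kt.
88 kt falls in the Category 2 band.

2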